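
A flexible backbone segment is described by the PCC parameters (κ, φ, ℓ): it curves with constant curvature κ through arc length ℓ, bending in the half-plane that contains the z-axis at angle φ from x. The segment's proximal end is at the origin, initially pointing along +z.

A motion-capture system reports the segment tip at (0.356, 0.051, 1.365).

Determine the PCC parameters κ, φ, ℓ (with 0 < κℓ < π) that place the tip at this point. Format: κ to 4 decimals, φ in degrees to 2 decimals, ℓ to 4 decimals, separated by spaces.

0.3610 8.15 1.4273

ρ = √(x²+y²) = √(0.356² + 0.051²) = 0.35963
φ = atan2(y, x) mod 360° = atan2(0.051, 0.356) = 8.1526°
|p|² = ρ² + z² = 0.35963² + 1.365² = 1.99256
κ = 2ρ / |p|² = 2×0.35963 / 1.99256 = 0.36098
θ = 2·atan2(ρ, z) = 2·atan2(0.35963, 1.365) = 0.51523 rad
ℓ = θ/κ = 0.51523/0.36098 = 1.42732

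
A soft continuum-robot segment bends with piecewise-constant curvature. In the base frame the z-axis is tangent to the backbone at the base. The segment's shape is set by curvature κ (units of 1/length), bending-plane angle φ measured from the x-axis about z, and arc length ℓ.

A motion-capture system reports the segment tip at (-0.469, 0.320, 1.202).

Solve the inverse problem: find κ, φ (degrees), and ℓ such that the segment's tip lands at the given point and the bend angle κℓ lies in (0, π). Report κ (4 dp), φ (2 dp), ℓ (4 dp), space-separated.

0.6426 145.69 1.3735

ρ = √(x²+y²) = √(-0.469² + 0.320²) = 0.56777
φ = atan2(y, x) mod 360° = atan2(0.320, -0.469) = 145.6942°
|p|² = ρ² + z² = 0.56777² + 1.202² = 1.76716
κ = 2ρ / |p|² = 2×0.56777 / 1.76716 = 0.64258
θ = 2·atan2(ρ, z) = 2·atan2(0.56777, 1.202) = 0.88257 rad
ℓ = θ/κ = 0.88257/0.64258 = 1.37349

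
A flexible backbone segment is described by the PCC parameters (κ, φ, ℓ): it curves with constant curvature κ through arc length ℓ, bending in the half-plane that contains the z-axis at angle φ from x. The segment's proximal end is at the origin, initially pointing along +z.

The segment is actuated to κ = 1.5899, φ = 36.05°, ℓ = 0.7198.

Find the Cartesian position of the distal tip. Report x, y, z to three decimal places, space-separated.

0.298 0.217 0.573

θ = κ·ℓ = 1.5899 × 0.7198 = 1.14441 rad
ρ = (1 − cos θ)/κ = (1 − 0.41358)/1.5899 = 0.36884
z = sin θ / κ = 0.91047/1.5899 = 0.57266
x = ρ cos φ = 0.36884 × cos(36.05°) = 0.29821
y = ρ sin φ = 0.36884 × sin(36.05°) = 0.21706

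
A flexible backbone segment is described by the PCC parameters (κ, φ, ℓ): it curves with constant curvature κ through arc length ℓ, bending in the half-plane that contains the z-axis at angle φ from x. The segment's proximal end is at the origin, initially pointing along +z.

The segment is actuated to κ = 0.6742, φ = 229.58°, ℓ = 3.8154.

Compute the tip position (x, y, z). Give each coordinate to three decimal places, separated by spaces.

θ = κ·ℓ = 0.6742 × 3.8154 = 2.57234 rad
ρ = (1 − cos θ)/κ = (1 − -0.84231)/0.6742 = 2.73258
z = sin θ / κ = 0.53900/0.6742 = 0.79947
x = ρ cos φ = 2.73258 × cos(229.58°) = -1.77177
y = ρ sin φ = 2.73258 × sin(229.58°) = -2.08035

-1.772 -2.080 0.799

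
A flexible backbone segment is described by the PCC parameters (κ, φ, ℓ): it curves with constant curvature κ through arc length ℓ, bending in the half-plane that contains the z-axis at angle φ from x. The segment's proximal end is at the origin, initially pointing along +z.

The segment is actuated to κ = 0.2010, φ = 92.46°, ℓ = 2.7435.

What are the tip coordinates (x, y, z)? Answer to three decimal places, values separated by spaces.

-0.032 0.737 2.607

θ = κ·ℓ = 0.2010 × 2.7435 = 0.55144 rad
ρ = (1 − cos θ)/κ = (1 − 0.85177)/0.2010 = 0.73747
z = sin θ / κ = 0.52392/0.2010 = 2.60655
x = ρ cos φ = 0.73747 × cos(92.46°) = -0.03165
y = ρ sin φ = 0.73747 × sin(92.46°) = 0.73679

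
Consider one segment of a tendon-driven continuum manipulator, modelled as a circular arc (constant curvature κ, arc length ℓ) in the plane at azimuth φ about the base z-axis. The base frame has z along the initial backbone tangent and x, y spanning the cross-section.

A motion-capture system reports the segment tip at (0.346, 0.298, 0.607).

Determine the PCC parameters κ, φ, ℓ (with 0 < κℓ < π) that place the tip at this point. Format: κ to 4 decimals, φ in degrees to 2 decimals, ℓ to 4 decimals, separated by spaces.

1.5829 40.74 0.8149

ρ = √(x²+y²) = √(0.346² + 0.298²) = 0.45664
φ = atan2(y, x) mod 360° = atan2(0.298, 0.346) = 40.7374°
|p|² = ρ² + z² = 0.45664² + 0.607² = 0.57697
κ = 2ρ / |p|² = 2×0.45664 / 0.57697 = 1.58289
θ = 2·atan2(ρ, z) = 2·atan2(0.45664, 0.607) = 1.28993 rad
ℓ = θ/κ = 1.28993/1.58289 = 0.81492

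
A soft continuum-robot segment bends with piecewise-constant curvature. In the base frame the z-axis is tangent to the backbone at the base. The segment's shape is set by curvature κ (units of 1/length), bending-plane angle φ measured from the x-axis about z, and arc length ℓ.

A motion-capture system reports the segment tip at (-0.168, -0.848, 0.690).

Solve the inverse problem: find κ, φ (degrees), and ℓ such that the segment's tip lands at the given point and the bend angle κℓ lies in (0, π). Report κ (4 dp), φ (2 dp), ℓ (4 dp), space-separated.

ρ = √(x²+y²) = √(-0.168² + -0.848²) = 0.86448
φ = atan2(y, x) mod 360° = atan2(-0.848, -0.168) = 258.7941°
|p|² = ρ² + z² = 0.86448² + 0.690² = 1.22343
κ = 2ρ / |p|² = 2×0.86448 / 1.22343 = 1.41321
θ = 2·atan2(ρ, z) = 2·atan2(0.86448, 0.690) = 1.79435 rad
ℓ = θ/κ = 1.79435/1.41321 = 1.26970

1.4132 258.79 1.2697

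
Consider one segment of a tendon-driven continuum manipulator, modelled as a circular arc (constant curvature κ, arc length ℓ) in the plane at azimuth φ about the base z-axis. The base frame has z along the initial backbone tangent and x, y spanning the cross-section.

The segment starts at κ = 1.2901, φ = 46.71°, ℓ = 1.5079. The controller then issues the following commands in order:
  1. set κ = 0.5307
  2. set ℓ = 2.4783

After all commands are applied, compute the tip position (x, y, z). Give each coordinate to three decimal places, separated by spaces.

initial: κ=1.2901, φ=46.71°, ℓ=1.5079
cmd 1: set κ=0.5307 → (κ,φ,ℓ)=(0.5307,46.71°,1.5079) → tip=(0.3921,0.4162,1.3520)
cmd 2: set ℓ=2.4783 → (κ,φ,ℓ)=(0.5307,46.71°,2.4783) → tip=(0.9654,1.0249,1.8231)

0.965 1.025 1.823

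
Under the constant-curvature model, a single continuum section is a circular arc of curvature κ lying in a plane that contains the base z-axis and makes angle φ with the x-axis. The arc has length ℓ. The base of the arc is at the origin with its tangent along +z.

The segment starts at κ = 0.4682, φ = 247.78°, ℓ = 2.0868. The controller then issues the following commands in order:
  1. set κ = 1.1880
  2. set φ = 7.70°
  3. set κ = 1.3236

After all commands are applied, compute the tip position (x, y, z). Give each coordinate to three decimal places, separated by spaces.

initial: κ=0.4682, φ=247.78°, ℓ=2.0868
cmd 1: set κ=1.1880 → (κ,φ,ℓ)=(1.1880,247.78°,2.0868) → tip=(-0.5693,-1.3937,0.5177)
cmd 2: set φ=7.70° → (κ,φ,ℓ)=(1.1880,7.70°,2.0868) → tip=(1.4919,0.2017,0.5177)
cmd 3: set κ=1.3236 → (κ,φ,ℓ)=(1.3236,7.70°,2.0868) → tip=(1.4441,0.1953,0.2799)

1.444 0.195 0.280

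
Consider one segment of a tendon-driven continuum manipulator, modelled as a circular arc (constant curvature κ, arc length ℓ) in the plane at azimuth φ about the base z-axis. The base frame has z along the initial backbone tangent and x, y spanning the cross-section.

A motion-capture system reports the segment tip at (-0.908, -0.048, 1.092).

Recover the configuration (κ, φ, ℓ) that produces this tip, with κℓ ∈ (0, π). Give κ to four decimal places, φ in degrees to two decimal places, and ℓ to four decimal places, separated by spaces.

0.9006 183.03 1.5419

ρ = √(x²+y²) = √(-0.908² + -0.048²) = 0.90927
φ = atan2(y, x) mod 360° = atan2(-0.048, -0.908) = 183.0260°
|p|² = ρ² + z² = 0.90927² + 1.092² = 2.01923
κ = 2ρ / |p|² = 2×0.90927 / 2.01923 = 0.90061
θ = 2·atan2(ρ, z) = 2·atan2(0.90927, 1.092) = 1.38868 rad
ℓ = θ/κ = 1.38868/0.90061 = 1.54194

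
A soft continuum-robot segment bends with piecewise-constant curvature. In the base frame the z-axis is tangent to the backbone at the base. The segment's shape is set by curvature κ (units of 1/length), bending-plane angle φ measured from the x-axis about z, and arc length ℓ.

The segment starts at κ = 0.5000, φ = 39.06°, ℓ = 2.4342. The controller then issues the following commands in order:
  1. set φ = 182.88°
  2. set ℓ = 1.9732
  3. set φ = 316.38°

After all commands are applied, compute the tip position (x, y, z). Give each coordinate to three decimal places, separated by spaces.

initial: κ=0.5000, φ=39.06°, ℓ=2.4342
cmd 1: set φ=182.88° → (κ,φ,ℓ)=(0.5000,182.88°,2.4342) → tip=(-1.3056,-0.0657,1.8762)
cmd 2: set ℓ=1.9732 → (κ,φ,ℓ)=(0.5000,182.88°,1.9732) → tip=(-0.8958,-0.0451,1.6683)
cmd 3: set φ=316.38° → (κ,φ,ℓ)=(0.5000,316.38°,1.9732) → tip=(0.6493,-0.6188,1.6683)

0.649 -0.619 1.668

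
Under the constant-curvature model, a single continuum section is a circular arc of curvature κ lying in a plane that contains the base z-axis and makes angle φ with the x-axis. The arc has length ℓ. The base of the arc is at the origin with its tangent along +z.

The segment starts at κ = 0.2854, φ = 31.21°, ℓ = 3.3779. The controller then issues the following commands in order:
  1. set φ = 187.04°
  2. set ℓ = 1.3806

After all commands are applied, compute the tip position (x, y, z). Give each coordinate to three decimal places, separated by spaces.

-0.266 -0.033 1.345

initial: κ=0.2854, φ=31.21°, ℓ=3.3779
cmd 1: set φ=187.04° → (κ,φ,ℓ)=(0.2854,187.04°,3.3779) → tip=(-1.4946,-0.1846,2.8784)
cmd 2: set ℓ=1.3806 → (κ,φ,ℓ)=(0.2854,187.04°,1.3806) → tip=(-0.2665,-0.0329,1.3452)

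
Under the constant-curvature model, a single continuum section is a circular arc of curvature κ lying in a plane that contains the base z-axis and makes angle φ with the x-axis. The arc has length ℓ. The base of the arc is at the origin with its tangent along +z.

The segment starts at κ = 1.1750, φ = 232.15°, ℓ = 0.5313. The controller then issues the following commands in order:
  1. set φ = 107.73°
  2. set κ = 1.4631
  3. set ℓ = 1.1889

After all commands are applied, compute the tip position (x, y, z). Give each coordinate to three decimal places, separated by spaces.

initial: κ=1.1750, φ=232.15°, ℓ=0.5313
cmd 1: set φ=107.73° → (κ,φ,ℓ)=(1.1750,107.73°,0.5313) → tip=(-0.0489,0.1529,0.4975)
cmd 2: set κ=1.4631 → (κ,φ,ℓ)=(1.4631,107.73°,0.5313) → tip=(-0.0598,0.1870,0.4794)
cmd 3: set ℓ=1.1889 → (κ,φ,ℓ)=(1.4631,107.73°,1.1889) → tip=(-0.2431,0.7603,0.6738)

-0.243 0.760 0.674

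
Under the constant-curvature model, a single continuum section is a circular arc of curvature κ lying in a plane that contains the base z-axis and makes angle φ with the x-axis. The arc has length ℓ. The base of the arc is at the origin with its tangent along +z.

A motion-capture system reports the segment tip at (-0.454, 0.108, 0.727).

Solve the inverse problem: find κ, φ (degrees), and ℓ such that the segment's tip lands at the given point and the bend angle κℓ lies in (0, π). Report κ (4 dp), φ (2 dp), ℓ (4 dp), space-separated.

ρ = √(x²+y²) = √(-0.454² + 0.108²) = 0.46667
φ = atan2(y, x) mod 360° = atan2(0.108, -0.454) = 166.6189°
|p|² = ρ² + z² = 0.46667² + 0.727² = 0.74631
κ = 2ρ / |p|² = 2×0.46667 / 0.74631 = 1.25061
θ = 2·atan2(ρ, z) = 2·atan2(0.46667, 0.727) = 1.14133 rad
ℓ = θ/κ = 1.14133/1.25061 = 0.91263

1.2506 166.62 0.9126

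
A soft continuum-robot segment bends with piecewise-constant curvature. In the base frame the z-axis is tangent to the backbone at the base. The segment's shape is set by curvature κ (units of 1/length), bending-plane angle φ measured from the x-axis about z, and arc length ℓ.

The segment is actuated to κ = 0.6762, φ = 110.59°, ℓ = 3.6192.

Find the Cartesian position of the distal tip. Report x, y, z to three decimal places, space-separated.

θ = κ·ℓ = 0.6762 × 3.6192 = 2.44730 rad
ρ = (1 − cos θ)/κ = (1 − -0.76851)/0.6762 = 2.61536
z = sin θ / κ = 0.63984/0.6762 = 0.94623
x = ρ cos φ = 2.61536 × cos(110.59°) = -0.91977
y = ρ sin φ = 2.61536 × sin(110.59°) = 2.44830

-0.920 2.448 0.946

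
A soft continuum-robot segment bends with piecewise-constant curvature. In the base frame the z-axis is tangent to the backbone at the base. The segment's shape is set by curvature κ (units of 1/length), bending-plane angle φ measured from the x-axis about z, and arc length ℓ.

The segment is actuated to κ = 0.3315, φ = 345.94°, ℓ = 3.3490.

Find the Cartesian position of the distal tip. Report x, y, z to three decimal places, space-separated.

θ = κ·ℓ = 0.3315 × 3.3490 = 1.11019 rad
ρ = (1 − cos θ)/κ = (1 − 0.44449)/0.3315 = 1.67575
z = sin θ / κ = 0.89578/0.3315 = 2.70222
x = ρ cos φ = 1.67575 × cos(345.94°) = 1.62555
y = ρ sin φ = 1.67575 × sin(345.94°) = -0.40710

1.626 -0.407 2.702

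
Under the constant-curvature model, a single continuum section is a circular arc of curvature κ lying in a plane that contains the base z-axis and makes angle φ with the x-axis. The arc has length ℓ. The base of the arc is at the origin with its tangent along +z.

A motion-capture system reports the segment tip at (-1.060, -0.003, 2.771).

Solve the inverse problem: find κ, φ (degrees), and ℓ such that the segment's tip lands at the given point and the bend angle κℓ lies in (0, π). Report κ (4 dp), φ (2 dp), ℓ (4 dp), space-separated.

ρ = √(x²+y²) = √(-1.060² + -0.003²) = 1.06000
φ = atan2(y, x) mod 360° = atan2(-0.003, -1.060) = 180.1622°
|p|² = ρ² + z² = 1.06000² + 2.771² = 8.80205
κ = 2ρ / |p|² = 2×1.06000 / 8.80205 = 0.24085
θ = 2·atan2(ρ, z) = 2·atan2(1.06000, 2.771) = 0.73072 rad
ℓ = θ/κ = 0.73072/0.24085 = 3.03387

0.2409 180.16 3.0339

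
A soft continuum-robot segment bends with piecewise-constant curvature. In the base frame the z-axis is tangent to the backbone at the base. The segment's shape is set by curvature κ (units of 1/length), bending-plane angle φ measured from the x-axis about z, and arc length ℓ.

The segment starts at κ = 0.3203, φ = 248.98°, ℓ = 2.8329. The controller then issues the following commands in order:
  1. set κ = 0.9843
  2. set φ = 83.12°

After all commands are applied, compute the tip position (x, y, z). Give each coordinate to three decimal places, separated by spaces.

0.236 1.955 0.351

initial: κ=0.3203, φ=248.98°, ℓ=2.8329
cmd 1: set κ=0.9843 → (κ,φ,ℓ)=(0.9843,248.98°,2.8329) → tip=(-0.7063,-1.8382,0.3514)
cmd 2: set φ=83.12° → (κ,φ,ℓ)=(0.9843,83.12°,2.8329) → tip=(0.2359,1.9550,0.3514)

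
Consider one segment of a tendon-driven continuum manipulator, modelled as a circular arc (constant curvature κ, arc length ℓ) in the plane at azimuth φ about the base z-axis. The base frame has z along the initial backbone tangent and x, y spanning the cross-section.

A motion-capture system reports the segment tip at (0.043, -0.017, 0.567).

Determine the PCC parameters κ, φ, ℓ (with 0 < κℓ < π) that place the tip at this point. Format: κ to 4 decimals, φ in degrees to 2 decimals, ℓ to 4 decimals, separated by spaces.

ρ = √(x²+y²) = √(0.043² + -0.017²) = 0.04624
φ = atan2(y, x) mod 360° = atan2(-0.017, 0.043) = 338.4287°
|p|² = ρ² + z² = 0.04624² + 0.567² = 0.32363
κ = 2ρ / |p|² = 2×0.04624 / 0.32363 = 0.28575
θ = 2·atan2(ρ, z) = 2·atan2(0.04624, 0.567) = 0.16274 rad
ℓ = θ/κ = 0.16274/0.28575 = 0.56951

0.2858 338.43 0.5695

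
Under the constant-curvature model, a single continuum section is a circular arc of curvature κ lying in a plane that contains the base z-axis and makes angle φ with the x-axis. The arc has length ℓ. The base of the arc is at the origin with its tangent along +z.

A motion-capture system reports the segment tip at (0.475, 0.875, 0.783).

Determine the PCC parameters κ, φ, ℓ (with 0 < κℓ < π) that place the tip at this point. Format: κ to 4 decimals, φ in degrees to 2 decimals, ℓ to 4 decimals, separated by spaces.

ρ = √(x²+y²) = √(0.475² + 0.875²) = 0.99562
φ = atan2(y, x) mod 360° = atan2(0.875, 0.475) = 61.5044°
|p|² = ρ² + z² = 0.99562² + 0.783² = 1.60434
κ = 2ρ / |p|² = 2×0.99562 / 1.60434 = 1.24115
θ = 2·atan2(ρ, z) = 2·atan2(0.99562, 0.783) = 1.80875 rad
ℓ = θ/κ = 1.80875/1.24115 = 1.45731

1.2412 61.50 1.4573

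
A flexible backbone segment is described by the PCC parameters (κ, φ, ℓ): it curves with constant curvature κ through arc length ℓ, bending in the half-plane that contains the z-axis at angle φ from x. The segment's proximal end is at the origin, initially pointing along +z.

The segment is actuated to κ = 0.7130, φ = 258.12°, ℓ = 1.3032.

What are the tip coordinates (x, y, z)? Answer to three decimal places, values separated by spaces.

θ = κ·ℓ = 0.7130 × 1.3032 = 0.92918 rad
ρ = (1 − cos θ)/κ = (1 − 0.59849)/0.7130 = 0.56313
z = sin θ / κ = 0.80113/0.7130 = 1.12361
x = ρ cos φ = 0.56313 × cos(258.12°) = -0.11593
y = ρ sin φ = 0.56313 × sin(258.12°) = -0.55107

-0.116 -0.551 1.124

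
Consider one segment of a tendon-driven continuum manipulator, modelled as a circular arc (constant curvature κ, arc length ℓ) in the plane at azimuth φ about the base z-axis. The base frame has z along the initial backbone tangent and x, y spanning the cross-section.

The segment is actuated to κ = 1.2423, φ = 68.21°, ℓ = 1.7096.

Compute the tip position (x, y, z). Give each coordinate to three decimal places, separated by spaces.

0.456 1.140 0.685

θ = κ·ℓ = 1.2423 × 1.7096 = 2.12384 rad
ρ = (1 − cos θ)/κ = (1 − -0.52528)/1.2423 = 1.22778
z = sin θ / κ = 0.85093/1.2423 = 0.68496
x = ρ cos φ = 1.22778 × cos(68.21°) = 0.45576
y = ρ sin φ = 1.22778 × sin(68.21°) = 1.14006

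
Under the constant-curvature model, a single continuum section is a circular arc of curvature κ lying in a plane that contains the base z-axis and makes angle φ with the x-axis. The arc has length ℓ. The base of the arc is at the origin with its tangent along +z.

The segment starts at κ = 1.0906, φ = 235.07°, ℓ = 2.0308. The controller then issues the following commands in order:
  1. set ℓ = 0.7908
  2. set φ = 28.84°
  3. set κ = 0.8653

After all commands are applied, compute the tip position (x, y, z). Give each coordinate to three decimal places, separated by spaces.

0.228 0.125 0.731

initial: κ=1.0906, φ=235.07°, ℓ=2.0308
cmd 1: set ℓ=0.7908 → (κ,φ,ℓ)=(1.0906,235.07°,0.7908) → tip=(-0.1834,-0.2627,0.6963)
cmd 2: set φ=28.84° → (κ,φ,ℓ)=(1.0906,28.84°,0.7908) → tip=(0.2807,0.1545,0.6963)
cmd 3: set κ=0.8653 → (κ,φ,ℓ)=(0.8653,28.84°,0.7908) → tip=(0.2279,0.1255,0.7305)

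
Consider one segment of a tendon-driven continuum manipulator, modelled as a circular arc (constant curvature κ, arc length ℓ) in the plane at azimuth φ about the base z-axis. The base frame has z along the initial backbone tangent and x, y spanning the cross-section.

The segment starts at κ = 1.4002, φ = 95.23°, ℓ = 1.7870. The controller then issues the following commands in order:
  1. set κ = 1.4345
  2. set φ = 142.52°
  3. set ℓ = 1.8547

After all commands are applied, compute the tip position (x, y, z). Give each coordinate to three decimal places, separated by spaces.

-1.044 0.800 0.323

initial: κ=1.4002, φ=95.23°, ℓ=1.7870
cmd 1: set κ=1.4345 → (κ,φ,ℓ)=(1.4345,95.23°,1.7870) → tip=(-0.1168,1.2756,0.3809)
cmd 2: set φ=142.52° → (κ,φ,ℓ)=(1.4345,142.52°,1.7870) → tip=(-1.0165,0.7794,0.3809)
cmd 3: set ℓ=1.8547 → (κ,φ,ℓ)=(1.4345,142.52°,1.8547) → tip=(-1.0436,0.8002,0.3225)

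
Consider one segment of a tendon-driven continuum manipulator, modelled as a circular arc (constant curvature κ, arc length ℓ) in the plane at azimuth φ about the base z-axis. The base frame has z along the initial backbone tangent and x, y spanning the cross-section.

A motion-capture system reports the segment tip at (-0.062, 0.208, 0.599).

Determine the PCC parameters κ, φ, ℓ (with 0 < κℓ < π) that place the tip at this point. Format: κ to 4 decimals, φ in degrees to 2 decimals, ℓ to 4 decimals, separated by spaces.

1.0694 106.60 0.6501

ρ = √(x²+y²) = √(-0.062² + 0.208²) = 0.21704
φ = atan2(y, x) mod 360° = atan2(0.208, -0.062) = 106.5981°
|p|² = ρ² + z² = 0.21704² + 0.599² = 0.40591
κ = 2ρ / |p|² = 2×0.21704 / 0.40591 = 1.06942
θ = 2·atan2(ρ, z) = 2·atan2(0.21704, 0.599) = 0.69526 rad
ℓ = θ/κ = 0.69526/1.06942 = 0.65013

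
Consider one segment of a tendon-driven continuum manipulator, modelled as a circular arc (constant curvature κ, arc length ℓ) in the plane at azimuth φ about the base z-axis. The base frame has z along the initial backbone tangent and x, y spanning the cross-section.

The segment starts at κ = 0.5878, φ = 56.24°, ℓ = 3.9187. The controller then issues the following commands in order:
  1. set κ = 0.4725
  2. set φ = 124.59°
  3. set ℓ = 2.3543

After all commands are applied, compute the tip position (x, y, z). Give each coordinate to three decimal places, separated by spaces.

-0.670 0.971 1.898

initial: κ=0.5878, φ=56.24°, ℓ=3.9187
cmd 1: set κ=0.4725 → (κ,φ,ℓ)=(0.4725,56.24°,3.9187) → tip=(1.5020,2.2471,2.0335)
cmd 2: set φ=124.59° → (κ,φ,ℓ)=(0.4725,124.59°,3.9187) → tip=(-1.5344,2.2251,2.0335)
cmd 3: set ℓ=2.3543 → (κ,φ,ℓ)=(0.4725,124.59°,2.3543) → tip=(-0.6698,0.9713,1.8979)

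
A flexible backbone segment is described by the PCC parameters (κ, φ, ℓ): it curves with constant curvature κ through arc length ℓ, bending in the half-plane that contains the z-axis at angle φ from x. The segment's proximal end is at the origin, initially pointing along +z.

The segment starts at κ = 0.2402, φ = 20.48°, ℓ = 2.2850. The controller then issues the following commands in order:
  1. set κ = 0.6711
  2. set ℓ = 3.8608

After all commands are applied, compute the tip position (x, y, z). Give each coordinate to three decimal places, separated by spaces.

2.586 0.966 0.780

initial: κ=0.2402, φ=20.48°, ℓ=2.2850
cmd 1: set κ=0.6711 → (κ,φ,ℓ)=(0.6711,20.48°,2.2850) → tip=(1.3438,0.5019,1.4891)
cmd 2: set ℓ=3.8608 → (κ,φ,ℓ)=(0.6711,20.48°,3.8608) → tip=(2.5855,0.9657,0.7796)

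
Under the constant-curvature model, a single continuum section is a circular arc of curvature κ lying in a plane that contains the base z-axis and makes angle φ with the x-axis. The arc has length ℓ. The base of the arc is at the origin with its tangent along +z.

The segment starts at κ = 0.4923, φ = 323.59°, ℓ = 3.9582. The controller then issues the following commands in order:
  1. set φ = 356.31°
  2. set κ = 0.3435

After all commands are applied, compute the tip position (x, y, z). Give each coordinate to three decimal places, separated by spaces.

2.296 -0.148 2.847

initial: κ=0.4923, φ=323.59°, ℓ=3.9582
cmd 1: set φ=356.31° → (κ,φ,ℓ)=(0.4923,356.31°,3.9582) → tip=(2.7749,-0.1790,1.8880)
cmd 2: set κ=0.3435 → (κ,φ,ℓ)=(0.3435,356.31°,3.9582) → tip=(2.2963,-0.1481,2.8465)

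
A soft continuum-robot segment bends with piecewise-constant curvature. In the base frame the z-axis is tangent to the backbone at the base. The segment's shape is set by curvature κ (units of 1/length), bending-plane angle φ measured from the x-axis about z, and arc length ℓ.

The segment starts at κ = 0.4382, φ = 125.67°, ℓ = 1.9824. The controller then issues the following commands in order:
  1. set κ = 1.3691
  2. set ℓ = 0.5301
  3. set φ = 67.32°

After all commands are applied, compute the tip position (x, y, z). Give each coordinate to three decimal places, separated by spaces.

0.071 0.170 0.485

initial: κ=0.4382, φ=125.67°, ℓ=1.9824
cmd 1: set κ=1.3691 → (κ,φ,ℓ)=(1.3691,125.67°,1.9824) → tip=(-0.8135,1.1334,0.3028)
cmd 2: set ℓ=0.5301 → (κ,φ,ℓ)=(1.3691,125.67°,0.5301) → tip=(-0.1073,0.1495,0.4848)
cmd 3: set φ=67.32° → (κ,φ,ℓ)=(1.3691,67.32°,0.5301) → tip=(0.0710,0.1698,0.4848)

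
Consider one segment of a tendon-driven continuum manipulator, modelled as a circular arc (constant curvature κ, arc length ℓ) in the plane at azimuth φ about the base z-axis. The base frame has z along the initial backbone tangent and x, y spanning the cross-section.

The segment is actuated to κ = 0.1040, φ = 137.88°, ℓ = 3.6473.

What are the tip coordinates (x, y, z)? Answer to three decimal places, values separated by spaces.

θ = κ·ℓ = 0.1040 × 3.6473 = 0.37932 rad
ρ = (1 − cos θ)/κ = (1 − 0.92892)/0.1040 = 0.68349
z = sin θ / κ = 0.37029/0.1040 = 3.56046
x = ρ cos φ = 0.68349 × cos(137.88°) = -0.50697
y = ρ sin φ = 0.68349 × sin(137.88°) = 0.45841

-0.507 0.458 3.560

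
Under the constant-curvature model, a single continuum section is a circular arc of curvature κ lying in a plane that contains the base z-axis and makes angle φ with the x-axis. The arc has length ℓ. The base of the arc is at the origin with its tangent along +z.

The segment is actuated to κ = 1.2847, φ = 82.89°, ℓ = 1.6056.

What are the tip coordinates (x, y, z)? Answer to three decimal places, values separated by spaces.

θ = κ·ℓ = 1.2847 × 1.6056 = 2.06271 rad
ρ = (1 − cos θ)/κ = (1 − -0.47232)/1.2847 = 1.14604
z = sin θ / κ = 0.88143/1.2847 = 0.68610
x = ρ cos φ = 1.14604 × cos(82.89°) = 0.14185
y = ρ sin φ = 1.14604 × sin(82.89°) = 1.13723

0.142 1.137 0.686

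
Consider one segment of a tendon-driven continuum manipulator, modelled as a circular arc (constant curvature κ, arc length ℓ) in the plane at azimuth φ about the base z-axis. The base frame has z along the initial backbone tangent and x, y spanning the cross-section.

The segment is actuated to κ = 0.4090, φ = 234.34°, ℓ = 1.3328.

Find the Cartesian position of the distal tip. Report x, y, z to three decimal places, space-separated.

-0.207 -0.288 1.268

θ = κ·ℓ = 0.4090 × 1.3328 = 0.54512 rad
ρ = (1 − cos θ)/κ = (1 − 0.85507)/0.4090 = 0.35436
z = sin θ / κ = 0.51852/0.4090 = 1.26777
x = ρ cos φ = 0.35436 × cos(234.34°) = -0.20658
y = ρ sin φ = 0.35436 × sin(234.34°) = -0.28791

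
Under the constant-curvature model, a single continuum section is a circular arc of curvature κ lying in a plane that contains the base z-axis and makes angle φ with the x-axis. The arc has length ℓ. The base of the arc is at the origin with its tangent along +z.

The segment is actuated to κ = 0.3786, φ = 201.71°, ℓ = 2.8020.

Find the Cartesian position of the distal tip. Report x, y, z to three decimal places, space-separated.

θ = κ·ℓ = 0.3786 × 2.8020 = 1.06084 rad
ρ = (1 − cos θ)/κ = (1 − 0.48814)/0.3786 = 1.35198
z = sin θ / κ = 0.87276/0.3786 = 2.30524
x = ρ cos φ = 1.35198 × cos(201.71°) = -1.25608
y = ρ sin φ = 1.35198 × sin(201.71°) = -0.50011

-1.256 -0.500 2.305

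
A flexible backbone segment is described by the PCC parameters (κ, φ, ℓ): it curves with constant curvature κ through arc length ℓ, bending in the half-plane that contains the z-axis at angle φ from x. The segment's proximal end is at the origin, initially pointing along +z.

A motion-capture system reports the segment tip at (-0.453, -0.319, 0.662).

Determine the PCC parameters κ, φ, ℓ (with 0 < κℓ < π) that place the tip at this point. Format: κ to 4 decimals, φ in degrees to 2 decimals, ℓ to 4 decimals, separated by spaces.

ρ = √(x²+y²) = √(-0.453² + -0.319²) = 0.55405
φ = atan2(y, x) mod 360° = atan2(-0.319, -0.453) = 215.1530°
|p|² = ρ² + z² = 0.55405² + 0.662² = 0.74521
κ = 2ρ / |p|² = 2×0.55405 / 0.74521 = 1.48695
θ = 2·atan2(ρ, z) = 2·atan2(0.55405, 0.662) = 1.39372 rad
ℓ = θ/κ = 1.39372/1.48695 = 0.93730

1.4870 215.15 0.9373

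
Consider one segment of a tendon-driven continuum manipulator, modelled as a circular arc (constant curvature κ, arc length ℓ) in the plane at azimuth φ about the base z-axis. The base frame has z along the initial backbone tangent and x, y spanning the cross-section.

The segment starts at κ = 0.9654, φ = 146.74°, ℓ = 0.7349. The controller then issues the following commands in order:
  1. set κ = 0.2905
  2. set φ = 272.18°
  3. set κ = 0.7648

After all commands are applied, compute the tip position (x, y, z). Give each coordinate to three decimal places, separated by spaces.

initial: κ=0.9654, φ=146.74°, ℓ=0.7349
cmd 1: set κ=0.2905 → (κ,φ,ℓ)=(0.2905,146.74°,0.7349) → tip=(-0.0653,0.0429,0.7293)
cmd 2: set φ=272.18° → (κ,φ,ℓ)=(0.2905,272.18°,0.7349) → tip=(0.0030,-0.0781,0.7293)
cmd 3: set κ=0.7648 → (κ,φ,ℓ)=(0.7648,272.18°,0.7349) → tip=(0.0077,-0.2010,0.6968)

0.008 -0.201 0.697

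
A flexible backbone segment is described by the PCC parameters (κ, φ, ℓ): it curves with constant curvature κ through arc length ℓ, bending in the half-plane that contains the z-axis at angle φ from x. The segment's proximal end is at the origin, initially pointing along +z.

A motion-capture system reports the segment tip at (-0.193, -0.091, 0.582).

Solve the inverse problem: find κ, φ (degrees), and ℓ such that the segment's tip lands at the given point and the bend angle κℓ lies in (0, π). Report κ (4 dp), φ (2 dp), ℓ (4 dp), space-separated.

ρ = √(x²+y²) = √(-0.193² + -0.091²) = 0.21338
φ = atan2(y, x) mod 360° = atan2(-0.091, -0.193) = 205.2440°
|p|² = ρ² + z² = 0.21338² + 0.582² = 0.38425
κ = 2ρ / |p|² = 2×0.21338 / 0.38425 = 1.11061
θ = 2·atan2(ρ, z) = 2·atan2(0.21338, 0.582) = 0.70282 rad
ℓ = θ/κ = 0.70282/1.11061 = 0.63283

1.1106 205.24 0.6328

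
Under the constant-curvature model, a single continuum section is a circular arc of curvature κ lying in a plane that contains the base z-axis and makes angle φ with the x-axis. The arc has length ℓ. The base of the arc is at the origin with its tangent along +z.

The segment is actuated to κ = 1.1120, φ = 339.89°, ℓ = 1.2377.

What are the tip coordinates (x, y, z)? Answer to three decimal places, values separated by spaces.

θ = κ·ℓ = 1.1120 × 1.2377 = 1.37632 rad
ρ = (1 − cos θ)/κ = (1 − 0.19325)/1.1120 = 0.72549
z = sin θ / κ = 0.98115/1.1120 = 0.88233
x = ρ cos φ = 0.72549 × cos(339.89°) = 0.68126
y = ρ sin φ = 0.72549 × sin(339.89°) = -0.24944

0.681 -0.249 0.882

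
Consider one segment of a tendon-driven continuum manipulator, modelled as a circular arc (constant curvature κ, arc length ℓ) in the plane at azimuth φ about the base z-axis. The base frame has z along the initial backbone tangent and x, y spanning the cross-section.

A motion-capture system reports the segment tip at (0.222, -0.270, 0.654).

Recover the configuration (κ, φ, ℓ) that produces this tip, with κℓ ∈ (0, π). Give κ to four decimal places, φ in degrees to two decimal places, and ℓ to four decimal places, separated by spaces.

ρ = √(x²+y²) = √(0.222² + -0.270²) = 0.34955
φ = atan2(y, x) mod 360° = atan2(-0.270, 0.222) = 309.4278°
|p|² = ρ² + z² = 0.34955² + 0.654² = 0.54990
κ = 2ρ / |p|² = 2×0.34955 / 0.54990 = 1.27132
θ = 2·atan2(ρ, z) = 2·atan2(0.34955, 0.654) = 0.98170 rad
ℓ = θ/κ = 0.98170/1.27132 = 0.77219

1.2713 309.43 0.7722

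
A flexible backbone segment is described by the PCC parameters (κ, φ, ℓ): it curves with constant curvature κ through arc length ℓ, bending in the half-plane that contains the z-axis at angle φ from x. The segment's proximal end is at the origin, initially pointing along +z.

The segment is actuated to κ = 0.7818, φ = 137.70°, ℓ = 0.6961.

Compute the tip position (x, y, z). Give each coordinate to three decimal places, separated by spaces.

-0.137 0.124 0.662

θ = κ·ℓ = 0.7818 × 0.6961 = 0.54421 rad
ρ = (1 − cos θ)/κ = (1 − 0.85554)/0.7818 = 0.18478
z = sin θ / κ = 0.51774/0.7818 = 0.66225
x = ρ cos φ = 0.18478 × cos(137.70°) = -0.13667
y = ρ sin φ = 0.18478 × sin(137.70°) = 0.12436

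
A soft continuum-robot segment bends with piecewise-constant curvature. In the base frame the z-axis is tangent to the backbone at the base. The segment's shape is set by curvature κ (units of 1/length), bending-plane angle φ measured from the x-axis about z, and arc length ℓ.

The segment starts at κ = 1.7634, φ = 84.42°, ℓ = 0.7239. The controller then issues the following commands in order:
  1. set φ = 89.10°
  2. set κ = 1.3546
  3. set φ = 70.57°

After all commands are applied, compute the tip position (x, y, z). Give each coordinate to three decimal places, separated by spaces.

0.109 0.309 0.613

initial: κ=1.7634, φ=84.42°, ℓ=0.7239
cmd 1: set φ=89.10° → (κ,φ,ℓ)=(1.7634,89.10°,0.7239) → tip=(0.0063,0.4026,0.5427)
cmd 2: set κ=1.3546 → (κ,φ,ℓ)=(1.3546,89.10°,0.7239) → tip=(0.0051,0.3273,0.6133)
cmd 3: set φ=70.57° → (κ,φ,ℓ)=(1.3546,70.57°,0.7239) → tip=(0.1089,0.3087,0.6133)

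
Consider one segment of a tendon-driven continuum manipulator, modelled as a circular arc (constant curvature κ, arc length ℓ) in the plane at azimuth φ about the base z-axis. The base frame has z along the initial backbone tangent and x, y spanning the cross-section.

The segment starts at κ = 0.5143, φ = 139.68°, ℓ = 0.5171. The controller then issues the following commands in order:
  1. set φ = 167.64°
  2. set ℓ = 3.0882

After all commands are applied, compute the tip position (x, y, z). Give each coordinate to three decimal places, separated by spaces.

initial: κ=0.5143, φ=139.68°, ℓ=0.5171
cmd 1: set φ=167.64° → (κ,φ,ℓ)=(0.5143,167.64°,0.5171) → tip=(-0.0668,0.0146,0.5110)
cmd 2: set ℓ=3.0882 → (κ,φ,ℓ)=(0.5143,167.64°,3.0882) → tip=(-1.9325,0.4235,1.9441)

-1.932 0.423 1.944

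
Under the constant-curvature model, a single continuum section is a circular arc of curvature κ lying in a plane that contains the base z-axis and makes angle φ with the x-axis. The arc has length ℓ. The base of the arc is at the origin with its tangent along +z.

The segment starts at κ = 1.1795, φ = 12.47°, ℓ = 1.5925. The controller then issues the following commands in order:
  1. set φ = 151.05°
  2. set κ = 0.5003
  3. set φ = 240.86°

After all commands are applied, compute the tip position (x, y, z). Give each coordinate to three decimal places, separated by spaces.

-0.293 -0.525 1.429

initial: κ=1.1795, φ=12.47°, ℓ=1.5925
cmd 1: set φ=151.05° → (κ,φ,ℓ)=(1.1795,151.05°,1.5925) → tip=(-0.9665,0.5346,0.8080)
cmd 2: set κ=0.5003 → (κ,φ,ℓ)=(0.5003,151.05°,1.5925) → tip=(-0.5264,0.2912,1.4293)
cmd 3: set φ=240.86° → (κ,φ,ℓ)=(0.5003,240.86°,1.5925) → tip=(-0.2929,-0.5254,1.4293)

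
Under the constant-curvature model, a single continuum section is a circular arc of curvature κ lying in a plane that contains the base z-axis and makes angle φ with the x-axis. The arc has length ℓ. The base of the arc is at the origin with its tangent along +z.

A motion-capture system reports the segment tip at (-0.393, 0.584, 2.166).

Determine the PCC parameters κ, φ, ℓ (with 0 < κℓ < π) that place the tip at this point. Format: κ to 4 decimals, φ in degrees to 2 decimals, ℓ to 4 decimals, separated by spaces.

ρ = √(x²+y²) = √(-0.393² + 0.584²) = 0.70392
φ = atan2(y, x) mod 360° = atan2(0.584, -0.393) = 123.9384°
|p|² = ρ² + z² = 0.70392² + 2.166² = 5.18706
κ = 2ρ / |p|² = 2×0.70392 / 5.18706 = 0.27141
θ = 2·atan2(ρ, z) = 2·atan2(0.70392, 2.166) = 0.62844 rad
ℓ = θ/κ = 0.62844/0.27141 = 2.31543

0.2714 123.94 2.3154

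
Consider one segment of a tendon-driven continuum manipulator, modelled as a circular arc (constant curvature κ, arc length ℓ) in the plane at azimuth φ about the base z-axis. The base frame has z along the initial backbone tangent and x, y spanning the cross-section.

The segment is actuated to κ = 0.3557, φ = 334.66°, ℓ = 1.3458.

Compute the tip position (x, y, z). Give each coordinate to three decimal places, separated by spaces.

0.286 -0.135 1.295

θ = κ·ℓ = 0.3557 × 1.3458 = 0.47870 rad
ρ = (1 − cos θ)/κ = (1 − 0.88759)/0.3557 = 0.31601
z = sin θ / κ = 0.46063/0.3557 = 1.29499
x = ρ cos φ = 0.31601 × cos(334.66°) = 0.28561
y = ρ sin φ = 0.31601 × sin(334.66°) = -0.13525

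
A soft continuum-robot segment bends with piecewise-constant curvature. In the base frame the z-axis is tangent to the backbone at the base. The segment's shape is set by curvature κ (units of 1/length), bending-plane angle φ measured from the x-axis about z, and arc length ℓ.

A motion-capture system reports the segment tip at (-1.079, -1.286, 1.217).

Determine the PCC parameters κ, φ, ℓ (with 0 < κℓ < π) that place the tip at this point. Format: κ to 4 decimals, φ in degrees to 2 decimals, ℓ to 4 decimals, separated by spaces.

ρ = √(x²+y²) = √(-1.079² + -1.286²) = 1.67870
φ = atan2(y, x) mod 360° = atan2(-1.286, -1.079) = 230.0021°
|p|² = ρ² + z² = 1.67870² + 1.217² = 4.29913
κ = 2ρ / |p|² = 2×1.67870 / 4.29913 = 0.78095
θ = 2·atan2(ρ, z) = 2·atan2(1.67870, 1.217) = 1.88702 rad
ℓ = θ/κ = 1.88702/0.78095 = 2.41632

0.7809 230.00 2.4163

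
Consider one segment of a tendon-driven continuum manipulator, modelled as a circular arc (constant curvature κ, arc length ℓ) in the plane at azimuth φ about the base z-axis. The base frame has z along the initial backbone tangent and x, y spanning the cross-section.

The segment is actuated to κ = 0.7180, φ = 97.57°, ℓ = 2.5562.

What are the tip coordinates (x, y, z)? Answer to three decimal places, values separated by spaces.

-0.231 1.742 1.344

θ = κ·ℓ = 0.7180 × 2.5562 = 1.83535 rad
ρ = (1 − cos θ)/κ = (1 − -0.26148)/0.7180 = 1.75694
z = sin θ / κ = 0.96521/0.7180 = 1.34430
x = ρ cos φ = 1.75694 × cos(97.57°) = -0.23145
y = ρ sin φ = 1.75694 × sin(97.57°) = 1.74162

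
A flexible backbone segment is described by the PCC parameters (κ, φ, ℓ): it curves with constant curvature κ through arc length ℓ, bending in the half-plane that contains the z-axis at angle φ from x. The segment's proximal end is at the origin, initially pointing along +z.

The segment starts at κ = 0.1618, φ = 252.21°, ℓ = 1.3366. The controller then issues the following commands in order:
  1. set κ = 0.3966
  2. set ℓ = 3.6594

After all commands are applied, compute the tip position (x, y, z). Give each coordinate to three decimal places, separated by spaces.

-0.679 -2.115 2.503

initial: κ=0.1618, φ=252.21°, ℓ=1.3366
cmd 1: set κ=0.3966 → (κ,φ,ℓ)=(0.3966,252.21°,1.3366) → tip=(-0.1057,-0.3295,1.2749)
cmd 2: set ℓ=3.6594 → (κ,φ,ℓ)=(0.3966,252.21°,3.6594) → tip=(-0.6785,-2.1147,2.5035)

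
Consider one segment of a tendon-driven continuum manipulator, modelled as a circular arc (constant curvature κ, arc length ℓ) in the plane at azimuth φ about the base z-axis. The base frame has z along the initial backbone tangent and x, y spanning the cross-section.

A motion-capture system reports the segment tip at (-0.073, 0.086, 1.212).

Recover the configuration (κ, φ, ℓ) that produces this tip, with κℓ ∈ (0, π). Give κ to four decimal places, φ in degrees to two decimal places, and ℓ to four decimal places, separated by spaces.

0.1523 130.33 1.2190

ρ = √(x²+y²) = √(-0.073² + 0.086²) = 0.11281
φ = atan2(y, x) mod 360° = atan2(0.086, -0.073) = 130.3258°
|p|² = ρ² + z² = 0.11281² + 1.212² = 1.48167
κ = 2ρ / |p|² = 2×0.11281 / 1.48167 = 0.15227
θ = 2·atan2(ρ, z) = 2·atan2(0.11281, 1.212) = 0.18561 rad
ℓ = θ/κ = 0.18561/0.15227 = 1.21899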